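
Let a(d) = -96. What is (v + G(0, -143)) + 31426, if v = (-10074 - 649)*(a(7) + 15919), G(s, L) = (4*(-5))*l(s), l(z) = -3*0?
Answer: -169638603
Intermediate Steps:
l(z) = 0
G(s, L) = 0 (G(s, L) = (4*(-5))*0 = -20*0 = 0)
v = -169670029 (v = (-10074 - 649)*(-96 + 15919) = -10723*15823 = -169670029)
(v + G(0, -143)) + 31426 = (-169670029 + 0) + 31426 = -169670029 + 31426 = -169638603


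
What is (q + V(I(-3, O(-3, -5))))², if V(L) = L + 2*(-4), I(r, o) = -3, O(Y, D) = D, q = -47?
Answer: 3364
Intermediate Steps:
V(L) = -8 + L (V(L) = L - 8 = -8 + L)
(q + V(I(-3, O(-3, -5))))² = (-47 + (-8 - 3))² = (-47 - 11)² = (-58)² = 3364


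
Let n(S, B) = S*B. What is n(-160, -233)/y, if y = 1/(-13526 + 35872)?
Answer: 833058880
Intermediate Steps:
n(S, B) = B*S
y = 1/22346 ≈ 4.4751e-5
n(-160, -233)/y = (-233*(-160))/(1/22346) = 37280*22346 = 833058880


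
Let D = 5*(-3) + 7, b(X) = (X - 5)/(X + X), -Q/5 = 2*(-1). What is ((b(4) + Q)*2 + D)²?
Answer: 2209/16 ≈ 138.06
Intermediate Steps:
Q = 10 (Q = -10*(-1) = -5*(-2) = 10)
b(X) = (-5 + X)/(2*X) (b(X) = (-5 + X)/((2*X)) = (-5 + X)*(1/(2*X)) = (-5 + X)/(2*X))
D = -8 (D = -15 + 7 = -8)
((b(4) + Q)*2 + D)² = (((½)*(-5 + 4)/4 + 10)*2 - 8)² = (((½)*(¼)*(-1) + 10)*2 - 8)² = ((-⅛ + 10)*2 - 8)² = ((79/8)*2 - 8)² = (79/4 - 8)² = (47/4)² = 2209/16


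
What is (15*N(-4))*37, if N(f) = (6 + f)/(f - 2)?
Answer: -185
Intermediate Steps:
N(f) = (6 + f)/(-2 + f)
(15*N(-4))*37 = (15*((6 - 4)/(-2 - 4)))*37 = (15*(2/(-6)))*37 = (15*(-⅙*2))*37 = (15*(-⅓))*37 = -5*37 = -185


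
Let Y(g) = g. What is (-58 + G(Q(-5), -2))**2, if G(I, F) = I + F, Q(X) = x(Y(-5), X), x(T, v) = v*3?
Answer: 5625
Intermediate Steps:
x(T, v) = 3*v
Q(X) = 3*X
G(I, F) = F + I
(-58 + G(Q(-5), -2))**2 = (-58 + (-2 + 3*(-5)))**2 = (-58 + (-2 - 15))**2 = (-58 - 17)**2 = (-75)**2 = 5625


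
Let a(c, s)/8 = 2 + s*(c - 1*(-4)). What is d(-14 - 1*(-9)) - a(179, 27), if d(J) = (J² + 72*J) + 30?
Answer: -39849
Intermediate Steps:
d(J) = 30 + J² + 72*J
a(c, s) = 16 + 8*s*(4 + c) (a(c, s) = 8*(2 + s*(c - 1*(-4))) = 8*(2 + s*(c + 4)) = 8*(2 + s*(4 + c)) = 16 + 8*s*(4 + c))
d(-14 - 1*(-9)) - a(179, 27) = (30 + (-14 - 1*(-9))² + 72*(-14 - 1*(-9))) - (16 + 32*27 + 8*179*27) = (30 + (-14 + 9)² + 72*(-14 + 9)) - (16 + 864 + 38664) = (30 + (-5)² + 72*(-5)) - 1*39544 = (30 + 25 - 360) - 39544 = -305 - 39544 = -39849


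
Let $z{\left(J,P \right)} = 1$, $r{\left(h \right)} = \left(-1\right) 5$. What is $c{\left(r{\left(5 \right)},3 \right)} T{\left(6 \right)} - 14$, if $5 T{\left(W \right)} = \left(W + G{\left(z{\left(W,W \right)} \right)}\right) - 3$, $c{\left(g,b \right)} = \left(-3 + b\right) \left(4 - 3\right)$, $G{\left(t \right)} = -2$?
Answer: $-14$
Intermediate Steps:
$r{\left(h \right)} = -5$
$c{\left(g,b \right)} = -3 + b$ ($c{\left(g,b \right)} = \left(-3 + b\right) 1 = -3 + b$)
$T{\left(W \right)} = -1 + \frac{W}{5}$ ($T{\left(W \right)} = \frac{\left(W - 2\right) - 3}{5} = \frac{\left(-2 + W\right) - 3}{5} = \frac{-5 + W}{5} = -1 + \frac{W}{5}$)
$c{\left(r{\left(5 \right)},3 \right)} T{\left(6 \right)} - 14 = \left(-3 + 3\right) \left(-1 + \frac{1}{5} \cdot 6\right) - 14 = 0 \left(-1 + \frac{6}{5}\right) - 14 = 0 \cdot \frac{1}{5} - 14 = 0 - 14 = -14$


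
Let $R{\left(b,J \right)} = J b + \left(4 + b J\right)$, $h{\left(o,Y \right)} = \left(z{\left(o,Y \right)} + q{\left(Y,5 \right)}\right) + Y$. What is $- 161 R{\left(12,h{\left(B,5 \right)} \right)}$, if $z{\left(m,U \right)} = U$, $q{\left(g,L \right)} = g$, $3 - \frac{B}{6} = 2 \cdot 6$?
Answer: $-58604$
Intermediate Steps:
$B = -54$ ($B = 18 - 6 \cdot 2 \cdot 6 = 18 - 72 = -54$)
$h{\left(o,Y \right)} = 3 Y$ ($h{\left(o,Y \right)} = \left(Y + Y\right) + Y = 2 Y + Y = 3 Y$)
$R{\left(b,J \right)} = 4 + 2 J b$ ($R{\left(b,J \right)} = J b + \left(4 + J b\right) = 4 + 2 J b$)
$- 161 R{\left(12,h{\left(B,5 \right)} \right)} = - 161 \left(4 + 2 \cdot 3 \cdot 5 \cdot 12\right) = - 161 \left(4 + 2 \cdot 15 \cdot 12\right) = - 161 \left(4 + 360\right) = \left(-161\right) 364 = -58604$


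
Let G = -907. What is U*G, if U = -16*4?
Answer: 58048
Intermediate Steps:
U = -64
U*G = -64*(-907) = 58048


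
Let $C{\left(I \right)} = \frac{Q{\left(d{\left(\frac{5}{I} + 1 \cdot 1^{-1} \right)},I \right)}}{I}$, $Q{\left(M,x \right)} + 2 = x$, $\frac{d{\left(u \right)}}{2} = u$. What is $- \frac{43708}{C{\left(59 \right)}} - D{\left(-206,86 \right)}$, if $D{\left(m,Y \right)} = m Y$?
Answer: $- \frac{1568960}{57} \approx -27526.0$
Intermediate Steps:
$d{\left(u \right)} = 2 u$
$Q{\left(M,x \right)} = -2 + x$
$C{\left(I \right)} = \frac{-2 + I}{I}$
$D{\left(m,Y \right)} = Y m$
$- \frac{43708}{C{\left(59 \right)}} - D{\left(-206,86 \right)} = - \frac{43708}{\frac{1}{59} \left(-2 + 59\right)} - 86 \left(-206\right) = - \frac{43708}{\frac{1}{59} \cdot 57} - -17716 = - \frac{43708}{\frac{57}{59}} + 17716 = \left(-43708\right) \frac{59}{57} + 17716 = - \frac{2578772}{57} + 17716 = - \frac{1568960}{57}$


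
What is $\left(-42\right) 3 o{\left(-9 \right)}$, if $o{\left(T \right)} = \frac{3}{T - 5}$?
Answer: $27$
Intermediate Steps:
$o{\left(T \right)} = \frac{3}{-5 + T}$
$\left(-42\right) 3 o{\left(-9 \right)} = \left(-42\right) 3 \frac{3}{-5 - 9} = - 126 \frac{3}{-14} = - 126 \cdot 3 \left(- \frac{1}{14}\right) = \left(-126\right) \left(- \frac{3}{14}\right) = 27$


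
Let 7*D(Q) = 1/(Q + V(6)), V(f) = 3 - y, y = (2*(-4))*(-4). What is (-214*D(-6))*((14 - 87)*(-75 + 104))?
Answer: -453038/245 ≈ -1849.1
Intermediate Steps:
y = 32 (y = -8*(-4) = 32)
V(f) = -29 (V(f) = 3 - 1*32 = 3 - 32 = -29)
D(Q) = 1/(7*(-29 + Q)) (D(Q) = 1/(7*(Q - 29)) = 1/(7*(-29 + Q)))
(-214*D(-6))*((14 - 87)*(-75 + 104)) = (-214/(7*(-29 - 6)))*((14 - 87)*(-75 + 104)) = (-214/(7*(-35)))*(-73*29) = -214*(-1)/(7*35)*(-2117) = -214*(-1/245)*(-2117) = (214/245)*(-2117) = -453038/245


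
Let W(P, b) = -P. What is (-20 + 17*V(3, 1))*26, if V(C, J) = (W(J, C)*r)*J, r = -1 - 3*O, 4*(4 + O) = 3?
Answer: -8775/2 ≈ -4387.5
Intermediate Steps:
O = -13/4 (O = -4 + (¼)*3 = -4 + ¾ = -13/4 ≈ -3.2500)
r = 35/4 (r = -1 - 3*(-13/4) = -1 + 39/4 = 35/4 ≈ 8.7500)
V(C, J) = -35*J²/4 (V(C, J) = (-J*(35/4))*J = (-35*J/4)*J = -35*J²/4)
(-20 + 17*V(3, 1))*26 = (-20 + 17*(-35/4*1²))*26 = (-20 + 17*(-35/4*1))*26 = (-20 + 17*(-35/4))*26 = (-20 - 595/4)*26 = -675/4*26 = -8775/2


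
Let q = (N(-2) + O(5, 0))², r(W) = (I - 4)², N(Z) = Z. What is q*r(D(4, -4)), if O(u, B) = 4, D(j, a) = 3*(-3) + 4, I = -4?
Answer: 256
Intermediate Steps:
D(j, a) = -5 (D(j, a) = -9 + 4 = -5)
r(W) = 64 (r(W) = (-4 - 4)² = (-8)² = 64)
q = 4 (q = (-2 + 4)² = 2² = 4)
q*r(D(4, -4)) = 4*64 = 256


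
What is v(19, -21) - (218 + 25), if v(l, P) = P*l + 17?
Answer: -625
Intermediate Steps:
v(l, P) = 17 + P*l
v(19, -21) - (218 + 25) = (17 - 21*19) - (218 + 25) = (17 - 399) - 1*243 = -382 - 243 = -625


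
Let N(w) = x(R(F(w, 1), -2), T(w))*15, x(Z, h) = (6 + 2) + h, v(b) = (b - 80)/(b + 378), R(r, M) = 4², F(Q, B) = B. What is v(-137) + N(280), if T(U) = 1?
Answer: 32318/241 ≈ 134.10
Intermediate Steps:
R(r, M) = 16
v(b) = (-80 + b)/(378 + b)
x(Z, h) = 8 + h
N(w) = 135 (N(w) = (8 + 1)*15 = 9*15 = 135)
v(-137) + N(280) = (-80 - 137)/(378 - 137) + 135 = -217/241 + 135 = 32318/241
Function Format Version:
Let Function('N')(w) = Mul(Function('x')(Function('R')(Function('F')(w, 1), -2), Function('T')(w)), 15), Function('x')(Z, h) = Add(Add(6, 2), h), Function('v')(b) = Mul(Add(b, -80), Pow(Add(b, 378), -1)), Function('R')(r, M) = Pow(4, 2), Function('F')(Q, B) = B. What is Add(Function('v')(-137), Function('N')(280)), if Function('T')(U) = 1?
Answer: Rational(32318, 241) ≈ 134.10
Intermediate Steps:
Function('R')(r, M) = 16
Function('v')(b) = Mul(Pow(Add(378, b), -1), Add(-80, b)) (Function('v')(b) = Mul(Add(-80, b), Pow(Add(378, b), -1)) = Mul(Pow(Add(378, b), -1), Add(-80, b)))
Function('x')(Z, h) = Add(8, h)
Function('N')(w) = 135 (Function('N')(w) = Mul(Add(8, 1), 15) = Mul(9, 15) = 135)
Add(Function('v')(-137), Function('N')(280)) = Add(Mul(Pow(Add(378, -137), -1), Add(-80, -137)), 135) = Add(Mul(Pow(241, -1), -217), 135) = Add(Mul(Rational(1, 241), -217), 135) = Add(Rational(-217, 241), 135) = Rational(32318, 241)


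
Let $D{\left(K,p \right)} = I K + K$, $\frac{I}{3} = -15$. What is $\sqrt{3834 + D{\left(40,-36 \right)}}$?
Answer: $\sqrt{2074} \approx 45.541$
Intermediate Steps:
$I = -45$ ($I = 3 \left(-15\right) = -45$)
$D{\left(K,p \right)} = - 44 K$ ($D{\left(K,p \right)} = - 45 K + K = - 44 K$)
$\sqrt{3834 + D{\left(40,-36 \right)}} = \sqrt{3834 - 1760} = \sqrt{2074}$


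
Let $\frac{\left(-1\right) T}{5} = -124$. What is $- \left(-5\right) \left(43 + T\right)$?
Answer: $3315$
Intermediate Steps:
$T = 620$ ($T = \left(-5\right) \left(-124\right) = 620$)
$- \left(-5\right) \left(43 + T\right) = - \left(-5\right) \left(43 + 620\right) = - \left(-5\right) 663 = \left(-1\right) \left(-3315\right) = 3315$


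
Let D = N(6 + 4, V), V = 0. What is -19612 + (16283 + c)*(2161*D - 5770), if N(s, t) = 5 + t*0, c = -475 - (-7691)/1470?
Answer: 23402403229/294 ≈ 7.9600e+7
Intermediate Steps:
c = -690559/1470 (c = -475 - (-7691)/1470 = -475 - 1*(-7691/1470) = -475 + 7691/1470 = -690559/1470 ≈ -469.77)
N(s, t) = 5 (N(s, t) = 5 + 0 = 5)
D = 5
-19612 + (16283 + c)*(2161*D - 5770) = -19612 + (16283 - 690559/1470)*(2161*5 - 5770) = -19612 + 23245451*(10805 - 5770)/1470 = -19612 + (23245451/1470)*5035 = -19612 + 23408169157/294 = 23402403229/294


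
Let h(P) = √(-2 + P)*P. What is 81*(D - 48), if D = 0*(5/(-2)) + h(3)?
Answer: -3645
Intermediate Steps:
h(P) = P*√(-2 + P)
D = 3 (D = 0*(5/(-2)) + 3*√(-2 + 3) = 0*(5*(-½)) + 3*√1 = 0*(-5/2) + 3*1 = 0 + 3 = 3)
81*(D - 48) = 81*(3 - 48) = 81*(-45) = -3645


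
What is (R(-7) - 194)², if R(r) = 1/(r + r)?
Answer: 7382089/196 ≈ 37664.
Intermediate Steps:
R(r) = 1/(2*r)
(R(-7) - 194)² = ((½)/(-7) - 194)² = ((½)*(-⅐) - 194)² = (-1/14 - 194)² = (-2717/14)² = 7382089/196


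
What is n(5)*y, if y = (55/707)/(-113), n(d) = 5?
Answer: -275/79891 ≈ -0.0034422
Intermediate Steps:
y = -55/79891 (y = (55*(1/707))*(-1/113) = (55/707)*(-1/113) = -55/79891 ≈ -0.00068844)
n(5)*y = 5*(-55/79891) = -275/79891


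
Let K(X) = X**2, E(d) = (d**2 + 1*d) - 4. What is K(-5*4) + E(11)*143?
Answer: 18704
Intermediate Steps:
E(d) = -4 + d + d**2 (E(d) = (d**2 + d) - 4 = (d + d**2) - 4 = -4 + d + d**2)
K(-5*4) + E(11)*143 = (-5*4)**2 + (-4 + 11 + 11**2)*143 = (-20)**2 + (-4 + 11 + 121)*143 = 400 + 128*143 = 400 + 18304 = 18704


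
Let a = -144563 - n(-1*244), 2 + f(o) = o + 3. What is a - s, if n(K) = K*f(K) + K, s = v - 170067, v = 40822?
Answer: -74366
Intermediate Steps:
f(o) = 1 + o (f(o) = -2 + (o + 3) = -2 + (3 + o) = 1 + o)
s = -129245 (s = 40822 - 170067 = -129245)
n(K) = K + K*(1 + K) (n(K) = K*(1 + K) + K = K + K*(1 + K))
a = -203611 (a = -144563 - (-1*244)*(2 - 1*244) = -144563 - (-244)*(2 - 244) = -144563 - (-244)*(-242) = -144563 - 1*59048 = -144563 - 59048 = -203611)
a - s = -203611 - 1*(-129245) = -203611 + 129245 = -74366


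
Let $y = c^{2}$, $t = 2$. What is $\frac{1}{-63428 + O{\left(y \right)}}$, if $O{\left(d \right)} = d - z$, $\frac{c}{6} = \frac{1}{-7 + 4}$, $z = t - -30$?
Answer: $- \frac{1}{63456} \approx -1.5759 \cdot 10^{-5}$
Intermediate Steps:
$z = 32$ ($z = 2 - -30 = 2 + 30 = 32$)
$c = -2$ ($c = \frac{6}{-7 + 4} = \frac{6}{-3} = 6 \left(- \frac{1}{3}\right) = -2$)
$y = 4$ ($y = \left(-2\right)^{2} = 4$)
$O{\left(d \right)} = -32 + d$ ($O{\left(d \right)} = d - 32 = -32 + d$)
$\frac{1}{-63428 + O{\left(y \right)}} = \frac{1}{-63428 + \left(-32 + 4\right)} = \frac{1}{-63428 - 28} = \frac{1}{-63456} = - \frac{1}{63456}$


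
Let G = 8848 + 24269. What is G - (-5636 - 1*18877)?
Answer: 57630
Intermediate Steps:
G = 33117
G - (-5636 - 1*18877) = 33117 - (-5636 - 1*18877) = 33117 - (-5636 - 18877) = 33117 - 1*(-24513) = 33117 + 24513 = 57630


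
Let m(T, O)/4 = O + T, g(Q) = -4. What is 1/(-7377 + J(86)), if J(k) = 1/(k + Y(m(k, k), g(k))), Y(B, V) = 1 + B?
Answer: -775/5717174 ≈ -0.00013556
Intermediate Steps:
m(T, O) = 4*O + 4*T (m(T, O) = 4*(O + T) = 4*O + 4*T)
J(k) = 1/(1 + 9*k) (J(k) = 1/(k + (1 + (4*k + 4*k))) = 1/(k + (1 + 8*k)) = 1/(1 + 9*k))
1/(-7377 + J(86)) = 1/(-7377 + 1/(1 + 9*86)) = 1/(-7377 + 1/(1 + 774)) = 1/(-7377 + 1/775) = 1/(-5717174/775) = -775/5717174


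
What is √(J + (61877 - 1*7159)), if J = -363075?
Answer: 7*I*√6293 ≈ 555.3*I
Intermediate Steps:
√(J + (61877 - 1*7159)) = √(-363075 + (61877 - 1*7159)) = √(-363075 + (61877 - 7159)) = √(-363075 + 54718) = √(-308357) = 7*I*√6293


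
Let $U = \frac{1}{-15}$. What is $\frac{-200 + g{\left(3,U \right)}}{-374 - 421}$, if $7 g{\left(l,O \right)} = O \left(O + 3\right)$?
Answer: $\frac{315044}{1252125} \approx 0.25161$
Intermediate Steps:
$U = - \frac{1}{15} \approx -0.066667$
$g{\left(l,O \right)} = \frac{O \left(3 + O\right)}{7}$ ($g{\left(l,O \right)} = \frac{O \left(O + 3\right)}{7} = \frac{O \left(3 + O\right)}{7}$)
$\frac{-200 + g{\left(3,U \right)}}{-374 - 421} = \frac{-200 + \frac{1}{7} \left(- \frac{1}{15}\right) \left(3 - \frac{1}{15}\right)}{-374 - 421} = \frac{-200 + \frac{1}{7} \left(- \frac{1}{15}\right) \frac{44}{15}}{-795} = \left(-200 - \frac{44}{1575}\right) \left(- \frac{1}{795}\right) = \left(- \frac{315044}{1575}\right) \left(- \frac{1}{795}\right) = \frac{315044}{1252125}$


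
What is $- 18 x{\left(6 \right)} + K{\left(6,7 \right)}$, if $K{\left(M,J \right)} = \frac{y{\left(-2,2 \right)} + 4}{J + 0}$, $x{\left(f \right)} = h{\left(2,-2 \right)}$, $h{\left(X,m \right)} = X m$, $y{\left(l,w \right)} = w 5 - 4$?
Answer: $\frac{514}{7} \approx 73.429$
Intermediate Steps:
$y{\left(l,w \right)} = -4 + 5 w$ ($y{\left(l,w \right)} = 5 w - 4 = -4 + 5 w$)
$x{\left(f \right)} = -4$ ($x{\left(f \right)} = 2 \left(-2\right) = -4$)
$K{\left(M,J \right)} = \frac{10}{J}$ ($K{\left(M,J \right)} = \frac{\left(-4 + 5 \cdot 2\right) + 4}{J + 0} = \frac{\left(-4 + 10\right) + 4}{J} = \frac{6 + 4}{J} = \frac{10}{J}$)
$- 18 x{\left(6 \right)} + K{\left(6,7 \right)} = \left(-18\right) \left(-4\right) + \frac{10}{7} = 72 + 10 \cdot \frac{1}{7} = 72 + \frac{10}{7} = \frac{514}{7}$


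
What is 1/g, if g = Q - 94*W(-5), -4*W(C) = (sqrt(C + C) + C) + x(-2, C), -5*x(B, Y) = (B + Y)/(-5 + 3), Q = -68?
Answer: -80780/18522521 - 9400*I*sqrt(10)/18522521 ≈ -0.0043612 - 0.0016048*I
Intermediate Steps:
x(B, Y) = B/10 + Y/10 (x(B, Y) = -(B + Y)/(5*(-5 + 3)) = -(B + Y)/(5*(-2)) = -(B + Y)*(-1)/(5*2) = -(-B/2 - Y/2)/5 = B/10 + Y/10)
W(C) = 1/20 - 11*C/40 - sqrt(2)*sqrt(C)/4 (W(C) = -((sqrt(C + C) + C) + ((1/10)*(-2) + C/10))/4 = -((sqrt(2*C) + C) + (-1/5 + C/10))/4 = -((sqrt(2)*sqrt(C) + C) + (-1/5 + C/10))/4 = -((C + sqrt(2)*sqrt(C)) + (-1/5 + C/10))/4 = -(-1/5 + 11*C/10 + sqrt(2)*sqrt(C))/4 = 1/20 - 11*C/40 - sqrt(2)*sqrt(C)/4)
g = -4039/20 + 47*I*sqrt(10)/2 (g = -68 - 94*(1/20 - 11/40*(-5) - sqrt(2)*sqrt(-5)/4) = -68 - 94*(1/20 + 11/8 - sqrt(2)*I*sqrt(5)/4) = -68 - 94*(1/20 + 11/8 - I*sqrt(10)/4) = -68 - 94*(57/40 - I*sqrt(10)/4) = -68 + (-2679/20 + 47*I*sqrt(10)/2) = -4039/20 + 47*I*sqrt(10)/2 ≈ -201.95 + 74.313*I)
1/g = 1/(-4039/20 + 47*I*sqrt(10)/2)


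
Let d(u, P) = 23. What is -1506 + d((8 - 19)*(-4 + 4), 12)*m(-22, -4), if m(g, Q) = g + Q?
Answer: -2104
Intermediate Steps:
m(g, Q) = Q + g
-1506 + d((8 - 19)*(-4 + 4), 12)*m(-22, -4) = -1506 + 23*(-4 - 22) = -1506 + 23*(-26) = -1506 - 598 = -2104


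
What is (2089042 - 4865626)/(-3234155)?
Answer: 2776584/3234155 ≈ 0.85852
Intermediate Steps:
(2089042 - 4865626)/(-3234155) = -2776584*(-1/3234155) = 2776584/3234155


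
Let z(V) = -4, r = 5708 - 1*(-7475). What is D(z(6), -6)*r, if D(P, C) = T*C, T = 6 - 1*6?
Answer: 0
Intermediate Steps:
r = 13183 (r = 5708 + 7475 = 13183)
T = 0 (T = 6 - 6 = 0)
D(P, C) = 0 (D(P, C) = 0*C = 0)
D(z(6), -6)*r = 0*13183 = 0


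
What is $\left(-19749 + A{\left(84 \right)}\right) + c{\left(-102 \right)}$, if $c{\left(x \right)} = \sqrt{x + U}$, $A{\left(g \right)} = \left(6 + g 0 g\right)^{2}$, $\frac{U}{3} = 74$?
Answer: $-19713 + 2 \sqrt{30} \approx -19702.0$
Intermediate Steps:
$U = 222$ ($U = 3 \cdot 74 = 222$)
$A{\left(g \right)} = 36$ ($A{\left(g \right)} = \left(6 + 0 g\right)^{2} = \left(6 + 0\right)^{2} = 6^{2} = 36$)
$c{\left(x \right)} = \sqrt{222 + x}$ ($c{\left(x \right)} = \sqrt{x + 222} = \sqrt{222 + x}$)
$\left(-19749 + A{\left(84 \right)}\right) + c{\left(-102 \right)} = \left(-19749 + 36\right) + \sqrt{222 - 102} = -19713 + \sqrt{120} = -19713 + 2 \sqrt{30}$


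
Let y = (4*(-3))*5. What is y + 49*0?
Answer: -60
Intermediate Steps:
y = -60 (y = -12*5 = -60)
y + 49*0 = -60 + 49*0 = -60 + 0 = -60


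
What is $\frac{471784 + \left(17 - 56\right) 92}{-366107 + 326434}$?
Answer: $- \frac{468196}{39673} \approx -11.801$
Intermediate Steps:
$\frac{471784 + \left(17 - 56\right) 92}{-366107 + 326434} = \frac{471784 - 3588}{-39673} = \left(471784 - 3588\right) \left(- \frac{1}{39673}\right) = 468196 \left(- \frac{1}{39673}\right) = - \frac{468196}{39673}$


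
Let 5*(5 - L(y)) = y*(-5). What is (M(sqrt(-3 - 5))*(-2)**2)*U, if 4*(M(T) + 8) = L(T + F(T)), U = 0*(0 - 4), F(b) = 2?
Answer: 0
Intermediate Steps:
U = 0 (U = 0*(-4) = 0)
L(y) = 5 + y (L(y) = 5 - y*(-5)/5 = 5 - (-1)*y = 5 + y)
M(T) = -25/4 + T/4 (M(T) = -8 + (5 + (T + 2))/4 = -8 + (5 + (2 + T))/4 = -8 + (7 + T)/4 = -8 + (7/4 + T/4) = -25/4 + T/4)
(M(sqrt(-3 - 5))*(-2)**2)*U = ((-25/4 + sqrt(-3 - 5)/4)*(-2)**2)*0 = ((-25/4 + sqrt(-8)/4)*4)*0 = ((-25/4 + (2*I*sqrt(2))/4)*4)*0 = ((-25/4 + I*sqrt(2)/2)*4)*0 = (-25 + 2*I*sqrt(2))*0 = 0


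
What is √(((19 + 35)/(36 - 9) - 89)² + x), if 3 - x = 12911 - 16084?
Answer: √10745 ≈ 103.66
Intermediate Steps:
x = 3176 (x = 3 - (12911 - 16084) = 3 - 1*(-3173) = 3 + 3173 = 3176)
√(((19 + 35)/(36 - 9) - 89)² + x) = √(((19 + 35)/(36 - 9) - 89)² + 3176) = √((54/27 - 89)² + 3176) = √((54*(1/27) - 89)² + 3176) = √((2 - 89)² + 3176) = √((-87)² + 3176) = √(7569 + 3176) = √10745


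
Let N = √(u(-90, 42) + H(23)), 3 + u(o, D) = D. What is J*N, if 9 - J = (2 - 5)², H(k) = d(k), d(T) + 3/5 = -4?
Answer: 0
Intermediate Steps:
d(T) = -23/5 (d(T) = -⅗ - 4 = -23/5)
H(k) = -23/5
u(o, D) = -3 + D
N = 2*√215/5 (N = √((-3 + 42) - 23/5) = √(39 - 23/5) = √(172/5) = 2*√215/5 ≈ 5.8652)
J = 0 (J = 9 - (2 - 5)² = 9 - 1*(-3)² = 9 - 1*9 = 9 - 9 = 0)
J*N = 0*(2*√215/5) = 0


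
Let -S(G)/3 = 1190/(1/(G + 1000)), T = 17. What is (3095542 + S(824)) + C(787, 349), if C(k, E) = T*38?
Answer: -3415492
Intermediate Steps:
C(k, E) = 646 (C(k, E) = 17*38 = 646)
S(G) = -3570000 - 3570*G (S(G) = -3570/(1/(G + 1000)) = -3570/(1/(1000 + G)) = -3570*(1000 + G) = -3*(1190000 + 1190*G) = -3570000 - 3570*G)
(3095542 + S(824)) + C(787, 349) = (3095542 + (-3570000 - 3570*824)) + 646 = (3095542 + (-3570000 - 2941680)) + 646 = (3095542 - 6511680) + 646 = -3416138 + 646 = -3415492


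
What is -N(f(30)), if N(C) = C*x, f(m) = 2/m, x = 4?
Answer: -4/15 ≈ -0.26667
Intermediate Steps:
N(C) = 4*C (N(C) = C*4 = 4*C)
-N(f(30)) = -4*2/30 = -4*2*(1/30) = -4/15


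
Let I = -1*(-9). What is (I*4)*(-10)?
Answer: -360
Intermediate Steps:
I = 9
(I*4)*(-10) = (9*4)*(-10) = 36*(-10) = -360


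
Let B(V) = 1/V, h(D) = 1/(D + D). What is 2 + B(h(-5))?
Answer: -8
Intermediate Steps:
h(D) = 1/(2*D)
2 + B(h(-5)) = 2 + 1/((½)/(-5)) = 2 + 1/((½)*(-⅕)) = 2 + 1/(-⅒) = 2 - 10 = -8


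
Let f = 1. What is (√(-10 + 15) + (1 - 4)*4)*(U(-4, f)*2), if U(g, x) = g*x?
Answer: 96 - 8*√5 ≈ 78.111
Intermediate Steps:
(√(-10 + 15) + (1 - 4)*4)*(U(-4, f)*2) = (√(-10 + 15) + (1 - 4)*4)*(-4*1*2) = (√5 - 3*4)*(-4*2) = (√5 - 12)*(-8) = (-12 + √5)*(-8) = 96 - 8*√5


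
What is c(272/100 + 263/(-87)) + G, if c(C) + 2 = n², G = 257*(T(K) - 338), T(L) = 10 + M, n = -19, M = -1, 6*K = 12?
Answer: -84194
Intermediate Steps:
K = 2 (K = (⅙)*12 = 2)
T(L) = 9 (T(L) = 10 - 1 = 9)
G = -84553 (G = 257*(9 - 338) = 257*(-329) = -84553)
c(C) = 359 (c(C) = -2 + (-19)² = -2 + 361 = 359)
c(272/100 + 263/(-87)) + G = 359 - 84553 = -84194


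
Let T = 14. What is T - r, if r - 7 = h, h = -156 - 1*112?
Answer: 275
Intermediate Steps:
h = -268 (h = -156 - 112 = -268)
r = -261 (r = 7 - 268 = -261)
T - r = 14 - 1*(-261) = 14 + 261 = 275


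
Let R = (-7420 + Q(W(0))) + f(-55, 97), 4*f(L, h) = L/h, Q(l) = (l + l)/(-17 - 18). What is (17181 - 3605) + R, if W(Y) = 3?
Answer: 83594227/13580 ≈ 6155.7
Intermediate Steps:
Q(l) = -2*l/35 (Q(l) = (2*l)/(-35) = (2*l)*(-1/35) = -2*l/35)
f(L, h) = L/(4*h) (f(L, h) = (L/h)/4 = L/(4*h))
R = -100767853/13580 (R = (-7420 - 2/35*3) + (¼)*(-55)/97 = (-7420 - 6/35) + (¼)*(-55)*(1/97) = -259706/35 - 55/388 = -100767853/13580 ≈ -7420.3)
(17181 - 3605) + R = (17181 - 3605) - 100767853/13580 = 13576 - 100767853/13580 = 83594227/13580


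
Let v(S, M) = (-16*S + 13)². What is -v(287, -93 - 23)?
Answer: -20967241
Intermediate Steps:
v(S, M) = (13 - 16*S)²
-v(287, -93 - 23) = -(-13 + 16*287)² = -(-13 + 4592)² = -1*4579² = -1*20967241 = -20967241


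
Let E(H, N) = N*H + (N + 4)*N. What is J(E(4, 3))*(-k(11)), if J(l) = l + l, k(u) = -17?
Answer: 1122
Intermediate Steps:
E(H, N) = H*N + N*(4 + N) (E(H, N) = H*N + (4 + N)*N = H*N + N*(4 + N))
J(l) = 2*l
J(E(4, 3))*(-k(11)) = (2*(3*(4 + 4 + 3)))*(-1*(-17)) = (2*(3*11))*17 = (2*33)*17 = 66*17 = 1122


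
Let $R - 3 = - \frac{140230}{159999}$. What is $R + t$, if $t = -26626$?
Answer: $- \frac{4259793607}{159999} \approx -26624.0$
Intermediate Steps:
$R = \frac{339767}{159999}$ ($R = 3 - \frac{140230}{159999} = \frac{339767}{159999} \approx 2.1236$)
$R + t = \frac{339767}{159999} - 26626 = - \frac{4259793607}{159999}$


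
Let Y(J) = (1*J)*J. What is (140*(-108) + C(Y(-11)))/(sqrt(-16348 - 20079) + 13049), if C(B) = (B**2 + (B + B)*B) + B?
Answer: 13479617/6082601 - 1033*I*sqrt(36427)/6082601 ≈ 2.2161 - 0.032413*I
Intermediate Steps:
Y(J) = J**2 (Y(J) = J*J = J**2)
C(B) = B + 3*B**2 (C(B) = (B**2 + (2*B)*B) + B = (B**2 + 2*B**2) + B = 3*B**2 + B = B + 3*B**2)
(140*(-108) + C(Y(-11)))/(sqrt(-16348 - 20079) + 13049) = (140*(-108) + (-11)**2*(1 + 3*(-11)**2))/(sqrt(-16348 - 20079) + 13049) = (-15120 + 121*(1 + 3*121))/(sqrt(-36427) + 13049) = (-15120 + 121*(1 + 363))/(I*sqrt(36427) + 13049) = (-15120 + 121*364)/(13049 + I*sqrt(36427)) = (-15120 + 44044)/(13049 + I*sqrt(36427)) = 28924/(13049 + I*sqrt(36427))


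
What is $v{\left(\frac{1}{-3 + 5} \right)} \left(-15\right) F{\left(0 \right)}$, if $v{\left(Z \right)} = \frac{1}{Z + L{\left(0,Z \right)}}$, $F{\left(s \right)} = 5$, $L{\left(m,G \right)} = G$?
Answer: $-75$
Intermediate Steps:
$v{\left(Z \right)} = \frac{1}{2 Z}$ ($v{\left(Z \right)} = \frac{1}{Z + Z} = \frac{1}{2 Z}$)
$v{\left(\frac{1}{-3 + 5} \right)} \left(-15\right) F{\left(0 \right)} = \frac{1}{2 \frac{1}{-3 + 5}} \left(-15\right) 5 = \frac{1}{2 \cdot \frac{1}{2}} \left(-15\right) 5 = \frac{\frac{1}{\frac{1}{2}}}{2} \left(-15\right) 5 = \frac{1}{2} \cdot 2 \left(-15\right) 5 = 1 \left(-15\right) 5 = \left(-15\right) 5 = -75$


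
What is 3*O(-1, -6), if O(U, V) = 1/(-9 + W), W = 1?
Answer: -3/8 ≈ -0.37500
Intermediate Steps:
O(U, V) = -⅛ (O(U, V) = 1/(-9 + 1) = 1/(-8) = -⅛)
3*O(-1, -6) = 3*(-⅛) = -3/8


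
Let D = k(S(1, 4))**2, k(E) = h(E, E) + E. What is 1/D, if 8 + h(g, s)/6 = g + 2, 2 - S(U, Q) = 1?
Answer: 1/841 ≈ 0.0011891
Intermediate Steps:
S(U, Q) = 1 (S(U, Q) = 2 - 1*1 = 2 - 1 = 1)
h(g, s) = -36 + 6*g (h(g, s) = -48 + 6*(g + 2) = -48 + 6*(2 + g) = -48 + (12 + 6*g) = -36 + 6*g)
k(E) = -36 + 7*E (k(E) = (-36 + 6*E) + E = -36 + 7*E)
D = 841 (D = (-36 + 7*1)**2 = (-36 + 7)**2 = (-29)**2 = 841)
1/D = 1/841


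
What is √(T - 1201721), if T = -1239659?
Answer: 2*I*√610345 ≈ 1562.5*I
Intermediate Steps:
√(T - 1201721) = √(-1239659 - 1201721) = √(-2441380) = 2*I*√610345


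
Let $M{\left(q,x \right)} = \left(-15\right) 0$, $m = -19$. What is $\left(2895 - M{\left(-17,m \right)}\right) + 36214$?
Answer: $39109$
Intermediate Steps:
$M{\left(q,x \right)} = 0$
$\left(2895 - M{\left(-17,m \right)}\right) + 36214 = \left(2895 - 0\right) + 36214 = \left(2895 + 0\right) + 36214 = 2895 + 36214 = 39109$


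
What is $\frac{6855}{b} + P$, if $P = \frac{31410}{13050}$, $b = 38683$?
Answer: $\frac{14494342}{5609035} \approx 2.5841$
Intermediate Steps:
$P = \frac{349}{145}$ ($P = 31410 \cdot \frac{1}{13050} = \frac{349}{145} \approx 2.4069$)
$\frac{6855}{b} + P = \frac{6855}{38683} + \frac{349}{145} = \frac{14494342}{5609035}$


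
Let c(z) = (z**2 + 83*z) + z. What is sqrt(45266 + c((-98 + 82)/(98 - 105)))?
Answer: 3*sqrt(247522)/7 ≈ 213.22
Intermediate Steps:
c(z) = z**2 + 84*z
sqrt(45266 + c((-98 + 82)/(98 - 105))) = sqrt(45266 + ((-98 + 82)/(98 - 105))*(84 + (-98 + 82)/(98 - 105))) = sqrt(45266 + (-16/(-7))*(84 - 16/(-7))) = sqrt(45266 + (-16*(-1/7))*(84 - 16*(-1/7))) = sqrt(45266 + 16*(84 + 16/7)/7) = sqrt(45266 + (16/7)*(604/7)) = sqrt(45266 + 9664/49) = sqrt(2227698/49) = 3*sqrt(247522)/7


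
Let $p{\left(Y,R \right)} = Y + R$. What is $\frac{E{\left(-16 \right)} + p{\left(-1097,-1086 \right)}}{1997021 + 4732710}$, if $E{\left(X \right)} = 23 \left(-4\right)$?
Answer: $- \frac{2275}{6729731} \approx -0.00033805$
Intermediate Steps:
$E{\left(X \right)} = -92$
$p{\left(Y,R \right)} = R + Y$
$\frac{E{\left(-16 \right)} + p{\left(-1097,-1086 \right)}}{1997021 + 4732710} = \frac{-92 - 2183}{1997021 + 4732710} = \frac{-92 - 2183}{6729731} = \left(-2275\right) \frac{1}{6729731} = - \frac{2275}{6729731}$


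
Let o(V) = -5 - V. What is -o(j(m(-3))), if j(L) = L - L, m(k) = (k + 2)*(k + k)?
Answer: 5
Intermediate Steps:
m(k) = 2*k*(2 + k) (m(k) = (2 + k)*(2*k) = 2*k*(2 + k))
j(L) = 0
-o(j(m(-3))) = -(-5 - 1*0) = -(-5 + 0) = -1*(-5) = 5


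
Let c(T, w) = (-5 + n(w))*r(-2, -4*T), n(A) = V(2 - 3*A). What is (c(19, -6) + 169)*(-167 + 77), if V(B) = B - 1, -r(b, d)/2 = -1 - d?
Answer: 173790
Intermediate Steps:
r(b, d) = 2 + 2*d (r(b, d) = -2*(-1 - d) = 2 + 2*d)
V(B) = -1 + B
n(A) = 1 - 3*A (n(A) = -1 + (2 - 3*A) = 1 - 3*A)
c(T, w) = (-4 - 3*w)*(2 - 8*T) (c(T, w) = (-5 + (1 - 3*w))*(2 + 2*(-4*T)) = (-4 - 3*w)*(2 - 8*T))
(c(19, -6) + 169)*(-167 + 77) = (2*(-1 + 4*19)*(4 + 3*(-6)) + 169)*(-167 + 77) = (2*(-1 + 76)*(4 - 18) + 169)*(-90) = (2*75*(-14) + 169)*(-90) = (-2100 + 169)*(-90) = -1931*(-90) = 173790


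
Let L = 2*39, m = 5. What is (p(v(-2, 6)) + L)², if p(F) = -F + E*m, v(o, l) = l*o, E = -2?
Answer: 6400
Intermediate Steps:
L = 78
p(F) = -10 - F (p(F) = -F - 2*5 = -F - 10 = -10 - F)
(p(v(-2, 6)) + L)² = ((-10 - 6*(-2)) + 78)² = ((-10 - 1*(-12)) + 78)² = ((-10 + 12) + 78)² = (2 + 78)² = 80² = 6400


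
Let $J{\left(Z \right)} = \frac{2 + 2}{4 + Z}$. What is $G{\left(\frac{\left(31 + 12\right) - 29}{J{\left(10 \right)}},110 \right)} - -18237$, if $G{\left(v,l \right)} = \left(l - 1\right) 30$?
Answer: $21507$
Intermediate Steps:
$J{\left(Z \right)} = \frac{4}{4 + Z}$
$G{\left(v,l \right)} = -30 + 30 l$ ($G{\left(v,l \right)} = \left(-1 + l\right) 30 = -30 + 30 l$)
$G{\left(\frac{\left(31 + 12\right) - 29}{J{\left(10 \right)}},110 \right)} - -18237 = \left(-30 + 30 \cdot 110\right) - -18237 = \left(-30 + 3300\right) + 18237 = 3270 + 18237 = 21507$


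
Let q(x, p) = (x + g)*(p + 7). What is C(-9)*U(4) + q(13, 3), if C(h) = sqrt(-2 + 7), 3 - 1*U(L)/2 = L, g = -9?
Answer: 40 - 2*sqrt(5) ≈ 35.528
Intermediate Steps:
U(L) = 6 - 2*L
q(x, p) = (-9 + x)*(7 + p) (q(x, p) = (x - 9)*(p + 7) = (-9 + x)*(7 + p))
C(h) = sqrt(5)
C(-9)*U(4) + q(13, 3) = sqrt(5)*(6 - 2*4) + (-63 - 9*3 + 7*13 + 3*13) = sqrt(5)*(6 - 8) + (-63 - 27 + 91 + 39) = sqrt(5)*(-2) + 40 = -2*sqrt(5) + 40 = 40 - 2*sqrt(5)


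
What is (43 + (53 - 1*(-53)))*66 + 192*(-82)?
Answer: -5910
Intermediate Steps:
(43 + (53 - 1*(-53)))*66 + 192*(-82) = (43 + (53 + 53))*66 - 15744 = (43 + 106)*66 - 15744 = 149*66 - 15744 = 9834 - 15744 = -5910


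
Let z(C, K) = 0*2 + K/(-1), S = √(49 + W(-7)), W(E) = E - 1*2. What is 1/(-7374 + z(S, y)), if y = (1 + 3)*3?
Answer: -1/7386 ≈ -0.00013539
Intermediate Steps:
W(E) = -2 + E (W(E) = E - 2 = -2 + E)
S = 2*√10 (S = √(49 + (-2 - 7)) = √(49 - 9) = √40 = 2*√10 ≈ 6.3246)
y = 12 (y = 4*3 = 12)
z(C, K) = -K (z(C, K) = 0 + K*(-1) = 0 - K = -K)
1/(-7374 + z(S, y)) = 1/(-7374 - 1*12) = 1/(-7374 - 12) = 1/(-7386) = -1/7386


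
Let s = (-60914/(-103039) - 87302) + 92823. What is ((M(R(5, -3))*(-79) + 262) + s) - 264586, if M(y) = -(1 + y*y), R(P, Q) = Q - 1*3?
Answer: -26365558406/103039 ≈ -2.5588e+5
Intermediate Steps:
R(P, Q) = -3 + Q (R(P, Q) = Q - 3 = -3 + Q)
M(y) = -1 - y² (M(y) = -(1 + y²) = -1 - y²)
s = 568939233/103039 (s = (-60914*(-1/103039) - 87302) + 92823 = (60914/103039 - 87302) + 92823 = -8995449864/103039 + 92823 = 568939233/103039 ≈ 5521.6)
((M(R(5, -3))*(-79) + 262) + s) - 264586 = (((-1 - (-3 - 3)²)*(-79) + 262) + 568939233/103039) - 264586 = (((-1 - 1*(-6)²)*(-79) + 262) + 568939233/103039) - 264586 = (((-1 - 1*36)*(-79) + 262) + 568939233/103039) - 264586 = (((-1 - 36)*(-79) + 262) + 568939233/103039) - 264586 = ((-37*(-79) + 262) + 568939233/103039) - 264586 = ((2923 + 262) + 568939233/103039) - 264586 = (3185 + 568939233/103039) - 264586 = 897118448/103039 - 264586 = -26365558406/103039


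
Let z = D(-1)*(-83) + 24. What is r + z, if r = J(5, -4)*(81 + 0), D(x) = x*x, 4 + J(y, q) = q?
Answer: -707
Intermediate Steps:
J(y, q) = -4 + q
D(x) = x²
r = -648 (r = (-4 - 4)*(81 + 0) = -8*81 = -648)
z = -59 (z = (-1)²*(-83) + 24 = 1*(-83) + 24 = -83 + 24 = -59)
r + z = -648 - 59 = -707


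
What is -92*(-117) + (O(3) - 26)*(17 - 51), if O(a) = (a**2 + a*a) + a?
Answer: 10934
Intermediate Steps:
O(a) = a + 2*a**2 (O(a) = (a**2 + a**2) + a = 2*a**2 + a = a + 2*a**2)
-92*(-117) + (O(3) - 26)*(17 - 51) = -92*(-117) + (3*(1 + 2*3) - 26)*(17 - 51) = 10764 + (3*(1 + 6) - 26)*(-34) = 10764 + (3*7 - 26)*(-34) = 10764 + (21 - 26)*(-34) = 10764 - 5*(-34) = 10764 + 170 = 10934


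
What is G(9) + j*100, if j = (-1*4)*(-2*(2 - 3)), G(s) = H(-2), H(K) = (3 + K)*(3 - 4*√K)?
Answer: -797 - 4*I*√2 ≈ -797.0 - 5.6569*I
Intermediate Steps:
G(s) = 3 - 4*I*√2 (G(s) = 9 - 12*I*√2 - (-8)*I*√2 + 3*(-2) = 9 - 12*I*√2 - (-8)*I*√2 - 6 = 9 - 12*I*√2 + 8*I*√2 - 6 = 3 - 4*I*√2)
j = -8 (j = -(-8)*(-1) = -4*2 = -8)
G(9) + j*100 = (3 - 4*I*√2) - 8*100 = (3 - 4*I*√2) - 800 = -797 - 4*I*√2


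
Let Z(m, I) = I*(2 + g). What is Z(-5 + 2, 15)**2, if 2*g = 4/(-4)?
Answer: 2025/4 ≈ 506.25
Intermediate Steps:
g = -1/2 (g = (4/(-4))/2 = (4*(-1/4))/2 = (1/2)*(-1) = -1/2 ≈ -0.50000)
Z(m, I) = 3*I/2 (Z(m, I) = I*(2 - 1/2) = I*(3/2) = 3*I/2)
Z(-5 + 2, 15)**2 = ((3/2)*15)**2 = (45/2)**2 = 2025/4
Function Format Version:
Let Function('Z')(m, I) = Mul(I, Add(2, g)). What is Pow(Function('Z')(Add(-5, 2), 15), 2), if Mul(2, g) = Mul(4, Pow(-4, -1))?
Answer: Rational(2025, 4) ≈ 506.25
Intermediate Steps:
g = Rational(-1, 2) (g = Mul(Rational(1, 2), Mul(4, Pow(-4, -1))) = Mul(Rational(1, 2), Mul(4, Rational(-1, 4))) = Mul(Rational(1, 2), -1) = Rational(-1, 2) ≈ -0.50000)
Function('Z')(m, I) = Mul(Rational(3, 2), I) (Function('Z')(m, I) = Mul(I, Add(2, Rational(-1, 2))) = Mul(I, Rational(3, 2)) = Mul(Rational(3, 2), I))
Pow(Function('Z')(Add(-5, 2), 15), 2) = Pow(Mul(Rational(3, 2), 15), 2) = Pow(Rational(45, 2), 2) = Rational(2025, 4)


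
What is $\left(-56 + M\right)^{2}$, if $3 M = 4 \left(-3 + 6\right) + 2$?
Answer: $\frac{23716}{9} \approx 2635.1$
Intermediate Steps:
$M = \frac{14}{3}$ ($M = \frac{4 \left(-3 + 6\right) + 2}{3} = \frac{4 \cdot 3 + 2}{3} = \frac{12 + 2}{3} = \frac{1}{3} \cdot 14 = \frac{14}{3} \approx 4.6667$)
$\left(-56 + M\right)^{2} = \left(-56 + \frac{14}{3}\right)^{2} = \left(- \frac{154}{3}\right)^{2} = \frac{23716}{9}$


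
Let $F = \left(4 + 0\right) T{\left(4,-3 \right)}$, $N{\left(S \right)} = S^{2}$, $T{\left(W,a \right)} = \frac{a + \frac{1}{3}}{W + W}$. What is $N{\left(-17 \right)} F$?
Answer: $- \frac{1156}{3} \approx -385.33$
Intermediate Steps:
$T{\left(W,a \right)} = \frac{\frac{1}{3} + a}{2 W}$ ($T{\left(W,a \right)} = \frac{a + \frac{1}{3}}{2 W} = \left(\frac{1}{3} + a\right) \frac{1}{2 W} = \frac{\frac{1}{3} + a}{2 W}$)
$F = - \frac{4}{3}$ ($F = \left(4 + 0\right) \frac{1 + 3 \left(-3\right)}{6 \cdot 4} = 4 \cdot \frac{1}{6} \cdot \frac{1}{4} \left(1 - 9\right) = 4 \cdot \frac{1}{6} \cdot \frac{1}{4} \left(-8\right) = 4 \left(- \frac{1}{3}\right) = - \frac{4}{3} \approx -1.3333$)
$N{\left(-17 \right)} F = \left(-17\right)^{2} \left(- \frac{4}{3}\right) = 289 \left(- \frac{4}{3}\right) = - \frac{1156}{3}$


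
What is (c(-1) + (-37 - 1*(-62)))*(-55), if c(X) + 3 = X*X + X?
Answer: -1210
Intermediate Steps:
c(X) = -3 + X + X² (c(X) = -3 + (X*X + X) = -3 + (X² + X) = -3 + (X + X²) = -3 + X + X²)
(c(-1) + (-37 - 1*(-62)))*(-55) = ((-3 - 1 + (-1)²) + (-37 - 1*(-62)))*(-55) = ((-3 - 1 + 1) + (-37 + 62))*(-55) = (-3 + 25)*(-55) = 22*(-55) = -1210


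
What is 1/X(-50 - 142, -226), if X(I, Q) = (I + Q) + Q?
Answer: -1/644 ≈ -0.0015528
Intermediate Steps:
X(I, Q) = I + 2*Q
1/X(-50 - 142, -226) = 1/((-50 - 142) + 2*(-226)) = 1/(-192 - 452) = 1/(-644) = -1/644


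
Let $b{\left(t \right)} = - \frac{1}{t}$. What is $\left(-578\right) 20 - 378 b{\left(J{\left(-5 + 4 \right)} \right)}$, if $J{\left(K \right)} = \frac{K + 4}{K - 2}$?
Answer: $-11938$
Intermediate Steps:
$J{\left(K \right)} = \frac{4 + K}{-2 + K}$ ($J{\left(K \right)} = \frac{4 + K}{K - 2} = \frac{4 + K}{-2 + K}$)
$\left(-578\right) 20 - 378 b{\left(J{\left(-5 + 4 \right)} \right)} = \left(-578\right) 20 - 378 \left(- \frac{1}{\frac{1}{-2 + \left(-5 + 4\right)} \left(4 + \left(-5 + 4\right)\right)}\right) = -11560 - 378 \left(- \frac{1}{\frac{1}{-2 - 1} \left(4 - 1\right)}\right) = -11560 - 378 \left(- \frac{1}{\frac{1}{-3} \cdot 3}\right) = -11560 - 378 \left(- \frac{1}{\left(- \frac{1}{3}\right) 3}\right) = -11560 - 378 \left(- \frac{1}{-1}\right) = -11560 - 378 \left(\left(-1\right) \left(-1\right)\right) = -11560 - 378 = -11938$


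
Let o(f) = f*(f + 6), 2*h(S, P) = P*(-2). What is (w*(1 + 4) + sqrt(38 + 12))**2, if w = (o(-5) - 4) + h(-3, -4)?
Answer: 675 - 250*sqrt(2) ≈ 321.45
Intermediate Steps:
h(S, P) = -P (h(S, P) = (P*(-2))/2 = (-2*P)/2 = -P)
o(f) = f*(6 + f)
w = -5 (w = (-5*(6 - 5) - 4) - 1*(-4) = (-5*1 - 4) + 4 = (-5 - 4) + 4 = -9 + 4 = -5)
(w*(1 + 4) + sqrt(38 + 12))**2 = (-5*(1 + 4) + sqrt(38 + 12))**2 = (-5*5 + sqrt(50))**2 = (-25 + 5*sqrt(2))**2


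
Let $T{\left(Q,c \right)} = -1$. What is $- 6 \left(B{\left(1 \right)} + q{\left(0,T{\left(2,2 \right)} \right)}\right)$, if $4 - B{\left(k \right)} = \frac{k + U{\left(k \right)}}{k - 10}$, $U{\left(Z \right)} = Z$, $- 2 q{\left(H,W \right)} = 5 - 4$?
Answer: $- \frac{67}{3} \approx -22.333$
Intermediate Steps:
$q{\left(H,W \right)} = - \frac{1}{2}$ ($q{\left(H,W \right)} = - \frac{5 - 4}{2} = \left(- \frac{1}{2}\right) 1 = - \frac{1}{2}$)
$B{\left(k \right)} = 4 - \frac{2 k}{-10 + k}$ ($B{\left(k \right)} = 4 - \frac{k + k}{k - 10} = 4 - \frac{2 k}{-10 + k}$)
$- 6 \left(B{\left(1 \right)} + q{\left(0,T{\left(2,2 \right)} \right)}\right) = - 6 \left(\frac{2 \left(-20 + 1\right)}{-10 + 1} - \frac{1}{2}\right) = - 6 \left(2 \frac{1}{-9} \left(-19\right) - \frac{1}{2}\right) = - 6 \left(2 \left(- \frac{1}{9}\right) \left(-19\right) - \frac{1}{2}\right) = - 6 \left(\frac{38}{9} - \frac{1}{2}\right) = \left(-6\right) \frac{67}{18} = - \frac{67}{3}$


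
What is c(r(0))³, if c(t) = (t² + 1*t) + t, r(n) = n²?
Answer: 0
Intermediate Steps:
c(t) = t² + 2*t (c(t) = (t² + t) + t = (t + t²) + t = t² + 2*t)
c(r(0))³ = (0²*(2 + 0²))³ = (0*(2 + 0))³ = (0*2)³ = 0³ = 0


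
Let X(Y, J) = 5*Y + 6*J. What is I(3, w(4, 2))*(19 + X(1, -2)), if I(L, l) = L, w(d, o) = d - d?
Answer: 36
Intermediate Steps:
w(d, o) = 0
I(3, w(4, 2))*(19 + X(1, -2)) = 3*(19 + (5*1 + 6*(-2))) = 3*(19 + (5 - 12)) = 3*(19 - 7) = 3*12 = 36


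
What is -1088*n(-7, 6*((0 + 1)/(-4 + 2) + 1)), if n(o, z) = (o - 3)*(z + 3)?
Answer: 65280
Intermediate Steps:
n(o, z) = (-3 + o)*(3 + z)
-1088*n(-7, 6*((0 + 1)/(-4 + 2) + 1)) = -1088*(-9 - 18*((0 + 1)/(-4 + 2) + 1) + 3*(-7) - 42*((0 + 1)/(-4 + 2) + 1)) = -1088*(-9 - 18*(1/(-2) + 1) - 21 - 42*(1/(-2) + 1)) = -1088*(-9 - 18*(1*(-1/2) + 1) - 21 - 42*(1*(-1/2) + 1)) = -1088*(-9 - 18*(-1/2 + 1) - 21 - 42*(-1/2 + 1)) = -1088*(-9 - 18/2 - 21 - 42/2) = -1088*(-9 - 3*3 - 21 - 7*3) = -1088*(-9 - 9 - 21 - 21) = -1088*(-60) = 65280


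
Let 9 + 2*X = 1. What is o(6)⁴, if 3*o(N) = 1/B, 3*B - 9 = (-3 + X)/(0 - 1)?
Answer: 1/65536 ≈ 1.5259e-5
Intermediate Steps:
X = -4 (X = -9/2 + (½)*1 = -9/2 + ½ = -4)
B = 16/3 (B = 3 + ((-3 - 4)/(0 - 1))/3 = 3 + (-7/(-1))/3 = 3 + (-7*(-1))/3 = 3 + (⅓)*7 = 3 + 7/3 = 16/3 ≈ 5.3333)
o(N) = 1/16 (o(N) = 1/(3*(16/3)) = (⅓)*(3/16) = 1/16)
o(6)⁴ = (1/16)⁴ = 1/65536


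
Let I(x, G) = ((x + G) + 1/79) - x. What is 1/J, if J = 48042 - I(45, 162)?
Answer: 79/3782519 ≈ 2.0886e-5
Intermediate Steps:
I(x, G) = 1/79 + G (I(x, G) = ((G + x) + 1/79) - x = (1/79 + G + x) - x = 1/79 + G)
J = 3782519/79 (J = 48042 - (1/79 + 162) = 48042 - 1*12799/79 = 48042 - 12799/79 = 3782519/79 ≈ 47880.)
1/J = 1/(3782519/79) = 79/3782519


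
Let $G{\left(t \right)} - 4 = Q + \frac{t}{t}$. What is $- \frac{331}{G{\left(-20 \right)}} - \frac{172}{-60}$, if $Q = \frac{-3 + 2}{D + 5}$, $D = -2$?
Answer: $- \frac{14293}{210} \approx -68.062$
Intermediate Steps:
$Q = - \frac{1}{3}$ ($Q = \frac{-3 + 2}{-2 + 5} = - \frac{1}{3} \approx -0.33333$)
$G{\left(t \right)} = \frac{14}{3}$ ($G{\left(t \right)} = 4 - \left(\frac{1}{3} - \frac{t}{t}\right) = 4 + \left(- \frac{1}{3} + 1\right) = 4 + \frac{2}{3} = \frac{14}{3}$)
$- \frac{331}{G{\left(-20 \right)}} - \frac{172}{-60} = - \frac{331}{\frac{14}{3}} - \frac{172}{-60} = \left(-331\right) \frac{3}{14} - - \frac{43}{15} = - \frac{993}{14} + \frac{43}{15} = - \frac{14293}{210}$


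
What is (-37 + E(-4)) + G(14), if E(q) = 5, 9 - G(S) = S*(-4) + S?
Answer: 19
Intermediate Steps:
G(S) = 9 + 3*S (G(S) = 9 - (S*(-4) + S) = 9 - (-4*S + S) = 9 - (-3)*S = 9 + 3*S)
(-37 + E(-4)) + G(14) = (-37 + 5) + (9 + 3*14) = -32 + (9 + 42) = -32 + 51 = 19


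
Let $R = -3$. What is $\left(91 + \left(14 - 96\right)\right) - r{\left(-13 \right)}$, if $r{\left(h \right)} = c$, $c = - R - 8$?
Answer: $14$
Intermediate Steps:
$c = -5$ ($c = \left(-1\right) \left(-3\right) - 8 = 3 - 8 = -5$)
$r{\left(h \right)} = -5$
$\left(91 + \left(14 - 96\right)\right) - r{\left(-13 \right)} = \left(91 + \left(14 - 96\right)\right) - -5 = \left(91 + \left(14 - 96\right)\right) + 5 = \left(91 - 82\right) + 5 = 9 + 5 = 14$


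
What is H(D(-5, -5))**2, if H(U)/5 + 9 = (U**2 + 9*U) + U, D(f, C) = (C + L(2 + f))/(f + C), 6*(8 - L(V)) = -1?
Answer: 1886946721/518400 ≈ 3639.9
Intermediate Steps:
L(V) = 49/6 (L(V) = 8 - 1/6*(-1) = 8 + 1/6 = 49/6)
D(f, C) = (49/6 + C)/(C + f) (D(f, C) = (C + 49/6)/(f + C) = (49/6 + C)/(C + f))
H(U) = -45 + 5*U**2 + 50*U (H(U) = -45 + 5*((U**2 + 9*U) + U) = -45 + 5*(U**2 + 10*U) = -45 + (5*U**2 + 50*U) = -45 + 5*U**2 + 50*U)
H(D(-5, -5))**2 = (-45 + 5*((49/6 - 5)/(-5 - 5))**2 + 50*((49/6 - 5)/(-5 - 5)))**2 = (-45 + 5*((19/6)/(-10))**2 + 50*((19/6)/(-10)))**2 = (-45 + 5*(-1/10*19/6)**2 + 50*(-1/10*19/6))**2 = (-45 + 5*(-19/60)**2 + 50*(-19/60))**2 = (-45 + 5*(361/3600) - 95/6)**2 = (-45 + 361/720 - 95/6)**2 = (-43439/720)**2 = 1886946721/518400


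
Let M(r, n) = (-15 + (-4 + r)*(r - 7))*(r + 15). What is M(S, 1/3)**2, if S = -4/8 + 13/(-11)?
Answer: 23699322558025/113379904 ≈ 2.0903e+5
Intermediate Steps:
S = -37/22 (S = -4*1/8 + 13*(-1/11) = -1/2 - 13/11 = -37/22 ≈ -1.6818)
M(r, n) = (-15 + (-7 + r)*(-4 + r))*(15 + r) (M(r, n) = (-15 + (-4 + r)*(-7 + r))*(15 + r) = (-15 + (-7 + r)*(-4 + r))*(15 + r))
M(S, 1/3)**2 = (195 + (-37/22)**3 - 152*(-37/22) + 4*(-37/22)**2)**2 = (195 - 50653/10648 + 2812/11 + 4*(1369/484))**2 = (195 - 50653/10648 + 2812/11 + 1369/121)**2 = (4868195/10648)**2 = 23699322558025/113379904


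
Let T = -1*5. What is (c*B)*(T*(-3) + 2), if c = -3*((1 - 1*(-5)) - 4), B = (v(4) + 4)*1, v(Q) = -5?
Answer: 102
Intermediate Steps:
T = -5
B = -1 (B = (-5 + 4)*1 = -1*1 = -1)
c = -6 (c = -3*((1 + 5) - 4) = -3*(6 - 4) = -3*2 = -6)
(c*B)*(T*(-3) + 2) = (-6*(-1))*(-5*(-3) + 2) = 6*(15 + 2) = 6*17 = 102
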